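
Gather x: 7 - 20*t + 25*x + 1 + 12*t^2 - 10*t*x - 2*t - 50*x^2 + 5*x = 12*t^2 - 22*t - 50*x^2 + x*(30 - 10*t) + 8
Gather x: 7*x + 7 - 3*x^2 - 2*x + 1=-3*x^2 + 5*x + 8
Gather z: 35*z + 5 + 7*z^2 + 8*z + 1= 7*z^2 + 43*z + 6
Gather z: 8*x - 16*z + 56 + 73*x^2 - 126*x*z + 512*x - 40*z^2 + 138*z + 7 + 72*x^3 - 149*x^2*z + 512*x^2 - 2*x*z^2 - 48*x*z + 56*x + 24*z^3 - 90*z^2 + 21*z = 72*x^3 + 585*x^2 + 576*x + 24*z^3 + z^2*(-2*x - 130) + z*(-149*x^2 - 174*x + 143) + 63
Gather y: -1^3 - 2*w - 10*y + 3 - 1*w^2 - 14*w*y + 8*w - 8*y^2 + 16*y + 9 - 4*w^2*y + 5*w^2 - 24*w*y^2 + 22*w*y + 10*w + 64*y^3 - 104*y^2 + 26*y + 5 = 4*w^2 + 16*w + 64*y^3 + y^2*(-24*w - 112) + y*(-4*w^2 + 8*w + 32) + 16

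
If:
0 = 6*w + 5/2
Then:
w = -5/12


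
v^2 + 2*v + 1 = (v + 1)^2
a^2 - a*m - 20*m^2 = (a - 5*m)*(a + 4*m)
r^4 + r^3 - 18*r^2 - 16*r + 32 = (r - 4)*(r - 1)*(r + 2)*(r + 4)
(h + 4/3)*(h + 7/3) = h^2 + 11*h/3 + 28/9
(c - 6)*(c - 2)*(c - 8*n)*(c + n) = c^4 - 7*c^3*n - 8*c^3 - 8*c^2*n^2 + 56*c^2*n + 12*c^2 + 64*c*n^2 - 84*c*n - 96*n^2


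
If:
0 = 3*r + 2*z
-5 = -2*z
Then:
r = -5/3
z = 5/2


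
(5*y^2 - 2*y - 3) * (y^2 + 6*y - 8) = 5*y^4 + 28*y^3 - 55*y^2 - 2*y + 24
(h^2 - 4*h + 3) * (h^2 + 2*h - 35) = h^4 - 2*h^3 - 40*h^2 + 146*h - 105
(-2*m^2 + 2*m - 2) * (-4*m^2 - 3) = 8*m^4 - 8*m^3 + 14*m^2 - 6*m + 6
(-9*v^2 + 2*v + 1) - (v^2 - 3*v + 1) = -10*v^2 + 5*v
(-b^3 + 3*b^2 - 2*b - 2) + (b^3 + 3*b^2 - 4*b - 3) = 6*b^2 - 6*b - 5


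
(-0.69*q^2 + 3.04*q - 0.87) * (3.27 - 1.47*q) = 1.0143*q^3 - 6.7251*q^2 + 11.2197*q - 2.8449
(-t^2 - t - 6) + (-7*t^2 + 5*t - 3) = -8*t^2 + 4*t - 9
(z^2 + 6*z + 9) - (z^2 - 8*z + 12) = 14*z - 3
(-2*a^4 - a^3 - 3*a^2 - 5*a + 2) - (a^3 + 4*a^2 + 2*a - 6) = -2*a^4 - 2*a^3 - 7*a^2 - 7*a + 8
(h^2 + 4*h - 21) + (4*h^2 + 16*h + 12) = 5*h^2 + 20*h - 9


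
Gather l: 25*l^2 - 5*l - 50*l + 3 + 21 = 25*l^2 - 55*l + 24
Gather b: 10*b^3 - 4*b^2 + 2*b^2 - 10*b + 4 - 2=10*b^3 - 2*b^2 - 10*b + 2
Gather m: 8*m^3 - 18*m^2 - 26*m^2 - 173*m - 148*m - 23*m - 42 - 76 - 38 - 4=8*m^3 - 44*m^2 - 344*m - 160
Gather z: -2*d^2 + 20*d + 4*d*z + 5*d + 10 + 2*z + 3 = -2*d^2 + 25*d + z*(4*d + 2) + 13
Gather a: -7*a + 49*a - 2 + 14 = 42*a + 12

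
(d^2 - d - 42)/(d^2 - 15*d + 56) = (d + 6)/(d - 8)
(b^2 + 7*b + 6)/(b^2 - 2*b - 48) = (b + 1)/(b - 8)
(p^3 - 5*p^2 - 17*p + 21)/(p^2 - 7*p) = p + 2 - 3/p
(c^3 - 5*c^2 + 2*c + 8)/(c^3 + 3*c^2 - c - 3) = (c^2 - 6*c + 8)/(c^2 + 2*c - 3)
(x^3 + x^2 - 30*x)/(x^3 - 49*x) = (x^2 + x - 30)/(x^2 - 49)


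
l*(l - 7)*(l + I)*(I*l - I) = I*l^4 - l^3 - 8*I*l^3 + 8*l^2 + 7*I*l^2 - 7*l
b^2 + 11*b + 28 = (b + 4)*(b + 7)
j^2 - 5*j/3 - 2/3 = (j - 2)*(j + 1/3)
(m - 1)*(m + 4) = m^2 + 3*m - 4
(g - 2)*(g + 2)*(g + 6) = g^3 + 6*g^2 - 4*g - 24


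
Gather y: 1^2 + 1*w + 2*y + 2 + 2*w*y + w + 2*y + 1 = 2*w + y*(2*w + 4) + 4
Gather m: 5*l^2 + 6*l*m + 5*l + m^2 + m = 5*l^2 + 5*l + m^2 + m*(6*l + 1)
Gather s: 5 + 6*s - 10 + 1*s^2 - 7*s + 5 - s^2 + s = 0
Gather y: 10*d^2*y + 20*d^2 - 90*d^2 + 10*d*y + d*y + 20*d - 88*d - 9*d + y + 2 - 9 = -70*d^2 - 77*d + y*(10*d^2 + 11*d + 1) - 7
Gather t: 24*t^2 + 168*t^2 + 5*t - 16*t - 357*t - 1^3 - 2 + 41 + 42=192*t^2 - 368*t + 80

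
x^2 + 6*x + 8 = (x + 2)*(x + 4)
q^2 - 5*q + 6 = (q - 3)*(q - 2)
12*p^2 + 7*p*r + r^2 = (3*p + r)*(4*p + r)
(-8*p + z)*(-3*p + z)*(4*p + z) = 96*p^3 - 20*p^2*z - 7*p*z^2 + z^3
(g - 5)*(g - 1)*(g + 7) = g^3 + g^2 - 37*g + 35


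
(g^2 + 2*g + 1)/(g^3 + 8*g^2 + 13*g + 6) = 1/(g + 6)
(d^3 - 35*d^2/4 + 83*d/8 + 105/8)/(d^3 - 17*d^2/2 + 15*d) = (4*d^2 - 25*d - 21)/(4*d*(d - 6))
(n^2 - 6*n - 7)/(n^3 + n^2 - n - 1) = (n - 7)/(n^2 - 1)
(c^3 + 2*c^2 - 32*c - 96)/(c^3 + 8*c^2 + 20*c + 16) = (c^2 - 2*c - 24)/(c^2 + 4*c + 4)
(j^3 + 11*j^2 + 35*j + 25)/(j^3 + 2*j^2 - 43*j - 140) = (j^2 + 6*j + 5)/(j^2 - 3*j - 28)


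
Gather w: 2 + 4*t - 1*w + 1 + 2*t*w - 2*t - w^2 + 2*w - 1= 2*t - w^2 + w*(2*t + 1) + 2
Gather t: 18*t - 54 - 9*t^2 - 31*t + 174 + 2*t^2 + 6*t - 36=-7*t^2 - 7*t + 84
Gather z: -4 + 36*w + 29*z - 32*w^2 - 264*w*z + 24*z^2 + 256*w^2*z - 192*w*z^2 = -32*w^2 + 36*w + z^2*(24 - 192*w) + z*(256*w^2 - 264*w + 29) - 4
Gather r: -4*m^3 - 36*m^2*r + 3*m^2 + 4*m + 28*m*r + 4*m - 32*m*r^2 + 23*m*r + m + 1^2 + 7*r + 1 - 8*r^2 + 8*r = -4*m^3 + 3*m^2 + 9*m + r^2*(-32*m - 8) + r*(-36*m^2 + 51*m + 15) + 2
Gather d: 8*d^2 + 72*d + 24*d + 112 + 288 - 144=8*d^2 + 96*d + 256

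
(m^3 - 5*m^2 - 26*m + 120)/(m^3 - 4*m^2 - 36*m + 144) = (m + 5)/(m + 6)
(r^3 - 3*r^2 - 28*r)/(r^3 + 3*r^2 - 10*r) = (r^2 - 3*r - 28)/(r^2 + 3*r - 10)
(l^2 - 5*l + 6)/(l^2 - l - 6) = (l - 2)/(l + 2)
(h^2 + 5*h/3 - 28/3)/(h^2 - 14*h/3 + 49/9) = 3*(h + 4)/(3*h - 7)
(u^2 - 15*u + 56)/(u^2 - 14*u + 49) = (u - 8)/(u - 7)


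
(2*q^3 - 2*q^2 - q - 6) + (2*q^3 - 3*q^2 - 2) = 4*q^3 - 5*q^2 - q - 8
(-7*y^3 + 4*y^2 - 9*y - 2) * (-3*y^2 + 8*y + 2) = 21*y^5 - 68*y^4 + 45*y^3 - 58*y^2 - 34*y - 4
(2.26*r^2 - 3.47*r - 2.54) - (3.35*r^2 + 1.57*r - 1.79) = -1.09*r^2 - 5.04*r - 0.75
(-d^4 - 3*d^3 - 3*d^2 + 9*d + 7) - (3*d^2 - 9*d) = -d^4 - 3*d^3 - 6*d^2 + 18*d + 7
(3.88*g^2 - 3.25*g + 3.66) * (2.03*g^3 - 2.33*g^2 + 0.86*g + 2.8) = 7.8764*g^5 - 15.6379*g^4 + 18.3391*g^3 - 0.458800000000002*g^2 - 5.9524*g + 10.248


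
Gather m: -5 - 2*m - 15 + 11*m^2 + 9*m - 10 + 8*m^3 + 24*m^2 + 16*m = 8*m^3 + 35*m^2 + 23*m - 30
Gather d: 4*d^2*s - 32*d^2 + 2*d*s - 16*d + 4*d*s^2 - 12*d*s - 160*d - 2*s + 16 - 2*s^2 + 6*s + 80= d^2*(4*s - 32) + d*(4*s^2 - 10*s - 176) - 2*s^2 + 4*s + 96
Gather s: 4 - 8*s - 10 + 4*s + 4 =-4*s - 2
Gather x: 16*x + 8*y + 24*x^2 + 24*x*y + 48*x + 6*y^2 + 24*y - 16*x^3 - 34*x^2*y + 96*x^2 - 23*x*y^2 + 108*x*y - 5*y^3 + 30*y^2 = -16*x^3 + x^2*(120 - 34*y) + x*(-23*y^2 + 132*y + 64) - 5*y^3 + 36*y^2 + 32*y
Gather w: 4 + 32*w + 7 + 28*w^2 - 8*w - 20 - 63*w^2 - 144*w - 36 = -35*w^2 - 120*w - 45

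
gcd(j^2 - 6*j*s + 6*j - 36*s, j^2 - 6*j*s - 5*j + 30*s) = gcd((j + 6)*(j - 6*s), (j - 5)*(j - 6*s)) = -j + 6*s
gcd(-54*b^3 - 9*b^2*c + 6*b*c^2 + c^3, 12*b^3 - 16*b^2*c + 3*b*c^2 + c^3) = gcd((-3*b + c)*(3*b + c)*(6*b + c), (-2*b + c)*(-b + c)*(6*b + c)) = 6*b + c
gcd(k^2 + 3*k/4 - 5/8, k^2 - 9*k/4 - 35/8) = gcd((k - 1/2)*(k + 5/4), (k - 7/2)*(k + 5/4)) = k + 5/4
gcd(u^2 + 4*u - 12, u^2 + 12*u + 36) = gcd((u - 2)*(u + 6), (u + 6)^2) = u + 6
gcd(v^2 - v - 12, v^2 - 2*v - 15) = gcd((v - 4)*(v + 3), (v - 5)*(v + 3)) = v + 3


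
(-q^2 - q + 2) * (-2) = 2*q^2 + 2*q - 4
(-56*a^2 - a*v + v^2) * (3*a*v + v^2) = -168*a^3*v - 59*a^2*v^2 + 2*a*v^3 + v^4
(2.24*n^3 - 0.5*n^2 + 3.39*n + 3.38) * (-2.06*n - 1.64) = -4.6144*n^4 - 2.6436*n^3 - 6.1634*n^2 - 12.5224*n - 5.5432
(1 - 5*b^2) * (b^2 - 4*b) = -5*b^4 + 20*b^3 + b^2 - 4*b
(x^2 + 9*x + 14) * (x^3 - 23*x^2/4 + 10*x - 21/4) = x^5 + 13*x^4/4 - 111*x^3/4 + 17*x^2/4 + 371*x/4 - 147/2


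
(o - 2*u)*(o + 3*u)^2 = o^3 + 4*o^2*u - 3*o*u^2 - 18*u^3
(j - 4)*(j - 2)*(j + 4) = j^3 - 2*j^2 - 16*j + 32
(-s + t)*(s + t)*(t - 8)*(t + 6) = -s^2*t^2 + 2*s^2*t + 48*s^2 + t^4 - 2*t^3 - 48*t^2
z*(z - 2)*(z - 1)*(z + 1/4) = z^4 - 11*z^3/4 + 5*z^2/4 + z/2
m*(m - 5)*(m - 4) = m^3 - 9*m^2 + 20*m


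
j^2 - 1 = (j - 1)*(j + 1)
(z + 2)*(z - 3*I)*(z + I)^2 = z^4 + 2*z^3 - I*z^3 + 5*z^2 - 2*I*z^2 + 10*z + 3*I*z + 6*I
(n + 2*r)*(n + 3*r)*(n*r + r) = n^3*r + 5*n^2*r^2 + n^2*r + 6*n*r^3 + 5*n*r^2 + 6*r^3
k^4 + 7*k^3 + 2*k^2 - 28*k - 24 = (k - 2)*(k + 1)*(k + 2)*(k + 6)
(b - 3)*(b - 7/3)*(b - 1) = b^3 - 19*b^2/3 + 37*b/3 - 7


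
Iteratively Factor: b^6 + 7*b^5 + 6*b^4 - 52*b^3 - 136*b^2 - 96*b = (b + 2)*(b^5 + 5*b^4 - 4*b^3 - 44*b^2 - 48*b) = (b + 2)^2*(b^4 + 3*b^3 - 10*b^2 - 24*b) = b*(b + 2)^2*(b^3 + 3*b^2 - 10*b - 24) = b*(b - 3)*(b + 2)^2*(b^2 + 6*b + 8) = b*(b - 3)*(b + 2)^2*(b + 4)*(b + 2)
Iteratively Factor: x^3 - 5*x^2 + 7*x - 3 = (x - 1)*(x^2 - 4*x + 3) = (x - 3)*(x - 1)*(x - 1)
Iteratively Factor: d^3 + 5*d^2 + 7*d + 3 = (d + 3)*(d^2 + 2*d + 1) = (d + 1)*(d + 3)*(d + 1)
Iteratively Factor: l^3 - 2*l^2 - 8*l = (l)*(l^2 - 2*l - 8) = l*(l - 4)*(l + 2)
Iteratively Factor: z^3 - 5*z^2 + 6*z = (z)*(z^2 - 5*z + 6) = z*(z - 2)*(z - 3)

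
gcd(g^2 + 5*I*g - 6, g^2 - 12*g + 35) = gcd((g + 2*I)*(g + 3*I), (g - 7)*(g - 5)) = 1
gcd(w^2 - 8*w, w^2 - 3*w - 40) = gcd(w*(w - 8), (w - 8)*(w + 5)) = w - 8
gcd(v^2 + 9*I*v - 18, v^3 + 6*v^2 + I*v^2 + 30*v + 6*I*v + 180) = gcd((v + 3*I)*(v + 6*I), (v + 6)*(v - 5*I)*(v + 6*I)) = v + 6*I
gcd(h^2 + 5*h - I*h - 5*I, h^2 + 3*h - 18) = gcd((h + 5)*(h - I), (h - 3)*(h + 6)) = 1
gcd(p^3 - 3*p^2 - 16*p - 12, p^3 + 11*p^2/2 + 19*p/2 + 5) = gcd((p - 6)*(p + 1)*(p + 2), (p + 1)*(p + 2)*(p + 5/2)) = p^2 + 3*p + 2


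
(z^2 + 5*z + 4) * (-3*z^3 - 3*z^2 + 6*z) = -3*z^5 - 18*z^4 - 21*z^3 + 18*z^2 + 24*z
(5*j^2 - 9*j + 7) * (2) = 10*j^2 - 18*j + 14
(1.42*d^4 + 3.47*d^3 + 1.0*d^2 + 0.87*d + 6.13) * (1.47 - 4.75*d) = -6.745*d^5 - 14.3951*d^4 + 0.3509*d^3 - 2.6625*d^2 - 27.8386*d + 9.0111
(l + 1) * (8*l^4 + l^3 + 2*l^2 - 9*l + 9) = 8*l^5 + 9*l^4 + 3*l^3 - 7*l^2 + 9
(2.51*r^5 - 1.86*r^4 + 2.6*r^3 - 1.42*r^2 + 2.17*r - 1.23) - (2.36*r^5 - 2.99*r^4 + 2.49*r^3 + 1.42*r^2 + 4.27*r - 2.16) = 0.15*r^5 + 1.13*r^4 + 0.11*r^3 - 2.84*r^2 - 2.1*r + 0.93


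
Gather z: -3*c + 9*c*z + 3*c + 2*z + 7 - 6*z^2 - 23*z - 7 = -6*z^2 + z*(9*c - 21)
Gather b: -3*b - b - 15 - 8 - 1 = -4*b - 24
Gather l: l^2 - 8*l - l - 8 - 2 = l^2 - 9*l - 10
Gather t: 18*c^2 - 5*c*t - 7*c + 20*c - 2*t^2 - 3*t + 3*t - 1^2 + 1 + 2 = 18*c^2 - 5*c*t + 13*c - 2*t^2 + 2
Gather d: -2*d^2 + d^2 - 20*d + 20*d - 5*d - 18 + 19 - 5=-d^2 - 5*d - 4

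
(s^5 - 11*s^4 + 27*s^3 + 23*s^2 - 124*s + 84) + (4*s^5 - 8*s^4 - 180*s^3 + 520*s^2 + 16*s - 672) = 5*s^5 - 19*s^4 - 153*s^3 + 543*s^2 - 108*s - 588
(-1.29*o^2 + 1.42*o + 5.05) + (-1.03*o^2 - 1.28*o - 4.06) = -2.32*o^2 + 0.14*o + 0.99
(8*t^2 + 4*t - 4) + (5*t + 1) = 8*t^2 + 9*t - 3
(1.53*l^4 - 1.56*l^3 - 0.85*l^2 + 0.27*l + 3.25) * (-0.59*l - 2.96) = -0.9027*l^5 - 3.6084*l^4 + 5.1191*l^3 + 2.3567*l^2 - 2.7167*l - 9.62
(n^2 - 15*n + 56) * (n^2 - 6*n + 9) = n^4 - 21*n^3 + 155*n^2 - 471*n + 504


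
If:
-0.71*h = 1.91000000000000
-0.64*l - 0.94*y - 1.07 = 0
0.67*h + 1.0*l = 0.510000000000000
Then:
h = -2.69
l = 2.31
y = -2.71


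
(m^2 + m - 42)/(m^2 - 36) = (m + 7)/(m + 6)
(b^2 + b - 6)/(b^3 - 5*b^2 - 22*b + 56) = (b + 3)/(b^2 - 3*b - 28)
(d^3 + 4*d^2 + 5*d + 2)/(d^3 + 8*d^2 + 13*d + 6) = (d + 2)/(d + 6)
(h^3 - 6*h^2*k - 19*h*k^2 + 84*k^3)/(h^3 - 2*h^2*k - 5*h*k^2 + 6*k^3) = (h^2 - 3*h*k - 28*k^2)/(h^2 + h*k - 2*k^2)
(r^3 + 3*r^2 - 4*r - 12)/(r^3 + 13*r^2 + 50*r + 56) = (r^2 + r - 6)/(r^2 + 11*r + 28)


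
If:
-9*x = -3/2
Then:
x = 1/6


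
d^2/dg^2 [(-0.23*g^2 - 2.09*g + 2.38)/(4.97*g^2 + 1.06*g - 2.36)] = (-100.82639*g^3 + 336.542556*g^2 - 71.854272*g + 48.160624)/(122.763473*g^6 + 78.548862*g^5 - 158.129496*g^4 - 73.406696*g^3 + 75.087648*g^2 + 17.711328*g - 13.144256)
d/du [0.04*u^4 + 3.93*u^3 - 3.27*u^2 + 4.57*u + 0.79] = 0.16*u^3 + 11.79*u^2 - 6.54*u + 4.57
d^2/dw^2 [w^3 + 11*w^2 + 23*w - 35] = 6*w + 22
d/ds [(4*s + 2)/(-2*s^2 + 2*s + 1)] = 8*s*(s + 1)/(4*s^4 - 8*s^3 + 4*s + 1)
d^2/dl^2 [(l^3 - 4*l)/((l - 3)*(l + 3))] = 10*l*(l^2 + 27)/(l^6 - 27*l^4 + 243*l^2 - 729)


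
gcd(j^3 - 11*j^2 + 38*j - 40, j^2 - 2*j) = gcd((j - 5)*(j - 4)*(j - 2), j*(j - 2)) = j - 2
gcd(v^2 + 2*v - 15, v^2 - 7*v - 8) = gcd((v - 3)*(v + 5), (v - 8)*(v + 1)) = 1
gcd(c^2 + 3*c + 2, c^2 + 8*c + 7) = c + 1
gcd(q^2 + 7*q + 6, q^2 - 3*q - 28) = 1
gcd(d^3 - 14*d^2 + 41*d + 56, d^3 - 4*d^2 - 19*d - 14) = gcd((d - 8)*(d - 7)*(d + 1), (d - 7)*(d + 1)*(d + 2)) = d^2 - 6*d - 7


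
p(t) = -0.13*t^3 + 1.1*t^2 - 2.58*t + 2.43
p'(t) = -0.39*t^2 + 2.2*t - 2.58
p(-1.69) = 10.56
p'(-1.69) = -7.41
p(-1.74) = 10.93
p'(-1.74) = -7.59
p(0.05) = 2.30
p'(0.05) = -2.47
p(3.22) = 1.19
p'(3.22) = 0.46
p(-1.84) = 11.71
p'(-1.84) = -7.95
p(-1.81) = 11.47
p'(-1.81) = -7.84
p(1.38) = 0.62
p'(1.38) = -0.29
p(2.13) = 0.67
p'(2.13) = 0.34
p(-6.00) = 85.59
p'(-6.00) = -29.82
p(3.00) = 1.08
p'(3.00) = 0.51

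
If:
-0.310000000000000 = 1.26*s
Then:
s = -0.25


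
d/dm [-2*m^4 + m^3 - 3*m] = -8*m^3 + 3*m^2 - 3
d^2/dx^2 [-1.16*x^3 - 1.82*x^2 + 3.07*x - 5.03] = -6.96*x - 3.64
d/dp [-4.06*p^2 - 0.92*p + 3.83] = -8.12*p - 0.92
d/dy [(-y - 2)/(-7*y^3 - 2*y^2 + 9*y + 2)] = (7*y^3 + 2*y^2 - 9*y - (y + 2)*(21*y^2 + 4*y - 9) - 2)/(7*y^3 + 2*y^2 - 9*y - 2)^2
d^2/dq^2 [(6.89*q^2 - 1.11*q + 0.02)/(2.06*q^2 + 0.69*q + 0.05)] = (-29.007684*q^3 - 3.748788*q^2 + 0.856548*q + 0.125964)/(8.741816*q^6 + 8.784252*q^5 + 3.578838*q^4 + 0.754929*q^3 + 0.086865*q^2 + 0.005175*q + 0.000125)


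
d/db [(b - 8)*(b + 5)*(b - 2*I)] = 3*b^2 + b*(-6 - 4*I) - 40 + 6*I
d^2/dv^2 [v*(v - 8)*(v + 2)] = 6*v - 12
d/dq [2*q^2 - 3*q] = 4*q - 3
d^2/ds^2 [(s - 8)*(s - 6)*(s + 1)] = 6*s - 26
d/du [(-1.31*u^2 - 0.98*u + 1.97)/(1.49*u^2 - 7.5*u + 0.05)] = (11.2852*u^2 - 6.0016*u + 14.726)/(2.2201*u^4 - 22.35*u^3 + 56.399*u^2 - 0.75*u + 0.0025)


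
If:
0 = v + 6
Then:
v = -6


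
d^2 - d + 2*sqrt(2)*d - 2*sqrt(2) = (d - 1)*(d + 2*sqrt(2))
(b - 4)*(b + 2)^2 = b^3 - 12*b - 16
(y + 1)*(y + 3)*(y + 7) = y^3 + 11*y^2 + 31*y + 21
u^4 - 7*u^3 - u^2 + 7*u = u*(u - 7)*(u - 1)*(u + 1)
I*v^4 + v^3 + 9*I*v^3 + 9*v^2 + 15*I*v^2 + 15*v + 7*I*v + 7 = (v + 1)*(v + 7)*(v - I)*(I*v + I)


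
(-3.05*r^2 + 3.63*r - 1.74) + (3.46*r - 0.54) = -3.05*r^2 + 7.09*r - 2.28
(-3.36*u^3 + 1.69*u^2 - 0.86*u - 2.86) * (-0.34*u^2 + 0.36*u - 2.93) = 1.1424*u^5 - 1.7842*u^4 + 10.7456*u^3 - 4.2889*u^2 + 1.4902*u + 8.3798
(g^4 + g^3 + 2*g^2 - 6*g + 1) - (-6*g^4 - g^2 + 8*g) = 7*g^4 + g^3 + 3*g^2 - 14*g + 1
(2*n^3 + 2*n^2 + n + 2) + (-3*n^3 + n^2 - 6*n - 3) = -n^3 + 3*n^2 - 5*n - 1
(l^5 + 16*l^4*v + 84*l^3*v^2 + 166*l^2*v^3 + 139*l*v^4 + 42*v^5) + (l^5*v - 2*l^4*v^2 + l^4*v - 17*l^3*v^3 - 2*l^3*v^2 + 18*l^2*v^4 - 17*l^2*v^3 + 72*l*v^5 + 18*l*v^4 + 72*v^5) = l^5*v + l^5 - 2*l^4*v^2 + 17*l^4*v - 17*l^3*v^3 + 82*l^3*v^2 + 18*l^2*v^4 + 149*l^2*v^3 + 72*l*v^5 + 157*l*v^4 + 114*v^5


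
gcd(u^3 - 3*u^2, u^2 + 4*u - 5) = 1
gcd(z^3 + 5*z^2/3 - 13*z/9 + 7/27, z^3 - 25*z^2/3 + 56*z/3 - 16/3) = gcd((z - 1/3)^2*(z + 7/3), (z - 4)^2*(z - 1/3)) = z - 1/3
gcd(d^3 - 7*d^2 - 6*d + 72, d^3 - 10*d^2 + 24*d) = d^2 - 10*d + 24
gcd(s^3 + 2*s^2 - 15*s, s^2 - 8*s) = s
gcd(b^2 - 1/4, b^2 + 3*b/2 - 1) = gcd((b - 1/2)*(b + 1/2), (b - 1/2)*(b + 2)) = b - 1/2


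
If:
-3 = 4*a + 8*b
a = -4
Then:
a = -4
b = 13/8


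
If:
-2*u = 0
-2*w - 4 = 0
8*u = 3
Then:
No Solution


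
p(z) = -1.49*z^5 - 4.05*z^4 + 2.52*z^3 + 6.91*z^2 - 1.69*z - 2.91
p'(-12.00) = -125568.49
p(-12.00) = 283436.73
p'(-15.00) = -320989.24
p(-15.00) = 919509.69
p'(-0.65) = -4.36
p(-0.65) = -0.13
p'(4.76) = -5336.37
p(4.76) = -5302.75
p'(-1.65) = 13.64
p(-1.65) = -4.43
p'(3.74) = -2149.35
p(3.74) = -1663.44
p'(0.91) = -0.17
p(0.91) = -0.53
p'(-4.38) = -1297.85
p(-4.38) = 836.65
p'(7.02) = -23229.23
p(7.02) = -34040.34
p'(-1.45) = 10.62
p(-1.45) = -1.97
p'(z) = -7.45*z^4 - 16.2*z^3 + 7.56*z^2 + 13.82*z - 1.69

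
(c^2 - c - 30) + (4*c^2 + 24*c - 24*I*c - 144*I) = 5*c^2 + 23*c - 24*I*c - 30 - 144*I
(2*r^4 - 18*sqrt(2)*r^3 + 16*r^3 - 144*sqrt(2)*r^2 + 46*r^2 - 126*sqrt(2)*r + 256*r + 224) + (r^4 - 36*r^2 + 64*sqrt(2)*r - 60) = 3*r^4 - 18*sqrt(2)*r^3 + 16*r^3 - 144*sqrt(2)*r^2 + 10*r^2 - 62*sqrt(2)*r + 256*r + 164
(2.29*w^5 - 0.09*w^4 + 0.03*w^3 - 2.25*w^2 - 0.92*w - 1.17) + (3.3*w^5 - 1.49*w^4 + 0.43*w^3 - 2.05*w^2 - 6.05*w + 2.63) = 5.59*w^5 - 1.58*w^4 + 0.46*w^3 - 4.3*w^2 - 6.97*w + 1.46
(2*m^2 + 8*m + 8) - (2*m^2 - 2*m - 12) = 10*m + 20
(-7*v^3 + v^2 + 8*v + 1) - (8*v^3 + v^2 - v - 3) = -15*v^3 + 9*v + 4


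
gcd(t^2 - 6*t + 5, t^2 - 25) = t - 5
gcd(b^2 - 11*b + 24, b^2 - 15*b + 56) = b - 8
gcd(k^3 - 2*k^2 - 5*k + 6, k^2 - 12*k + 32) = 1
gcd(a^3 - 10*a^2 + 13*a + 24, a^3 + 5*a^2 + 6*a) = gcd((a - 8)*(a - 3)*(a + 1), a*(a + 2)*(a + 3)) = 1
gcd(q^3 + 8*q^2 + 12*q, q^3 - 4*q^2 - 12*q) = q^2 + 2*q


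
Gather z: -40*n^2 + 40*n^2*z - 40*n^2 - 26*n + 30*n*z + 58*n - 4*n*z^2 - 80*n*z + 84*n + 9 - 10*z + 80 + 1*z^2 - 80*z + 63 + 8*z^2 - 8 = -80*n^2 + 116*n + z^2*(9 - 4*n) + z*(40*n^2 - 50*n - 90) + 144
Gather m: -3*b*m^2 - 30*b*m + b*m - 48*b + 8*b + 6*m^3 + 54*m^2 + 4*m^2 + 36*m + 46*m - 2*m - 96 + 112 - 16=-40*b + 6*m^3 + m^2*(58 - 3*b) + m*(80 - 29*b)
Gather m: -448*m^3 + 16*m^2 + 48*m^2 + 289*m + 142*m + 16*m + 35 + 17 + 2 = -448*m^3 + 64*m^2 + 447*m + 54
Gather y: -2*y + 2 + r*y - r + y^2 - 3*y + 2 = -r + y^2 + y*(r - 5) + 4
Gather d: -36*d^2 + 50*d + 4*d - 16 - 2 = -36*d^2 + 54*d - 18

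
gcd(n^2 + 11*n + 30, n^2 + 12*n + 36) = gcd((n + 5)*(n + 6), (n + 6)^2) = n + 6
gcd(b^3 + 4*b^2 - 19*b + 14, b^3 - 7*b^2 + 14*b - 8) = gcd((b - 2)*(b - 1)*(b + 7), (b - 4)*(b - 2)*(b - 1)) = b^2 - 3*b + 2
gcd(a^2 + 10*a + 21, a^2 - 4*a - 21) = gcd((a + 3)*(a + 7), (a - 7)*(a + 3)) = a + 3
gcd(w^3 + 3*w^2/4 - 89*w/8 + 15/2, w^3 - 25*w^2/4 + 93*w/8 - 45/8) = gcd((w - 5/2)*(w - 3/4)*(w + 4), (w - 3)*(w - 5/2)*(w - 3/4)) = w^2 - 13*w/4 + 15/8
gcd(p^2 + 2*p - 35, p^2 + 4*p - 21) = p + 7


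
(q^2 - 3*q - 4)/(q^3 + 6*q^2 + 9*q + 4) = (q - 4)/(q^2 + 5*q + 4)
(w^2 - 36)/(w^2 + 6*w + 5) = (w^2 - 36)/(w^2 + 6*w + 5)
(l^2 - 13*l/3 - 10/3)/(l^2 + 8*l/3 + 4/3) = (l - 5)/(l + 2)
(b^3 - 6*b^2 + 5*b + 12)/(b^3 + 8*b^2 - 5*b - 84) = (b^2 - 3*b - 4)/(b^2 + 11*b + 28)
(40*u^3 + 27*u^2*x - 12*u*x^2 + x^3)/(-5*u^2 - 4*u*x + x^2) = -8*u + x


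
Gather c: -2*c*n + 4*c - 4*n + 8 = c*(4 - 2*n) - 4*n + 8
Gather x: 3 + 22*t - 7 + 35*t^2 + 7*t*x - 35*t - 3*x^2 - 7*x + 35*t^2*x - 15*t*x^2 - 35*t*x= 35*t^2 - 13*t + x^2*(-15*t - 3) + x*(35*t^2 - 28*t - 7) - 4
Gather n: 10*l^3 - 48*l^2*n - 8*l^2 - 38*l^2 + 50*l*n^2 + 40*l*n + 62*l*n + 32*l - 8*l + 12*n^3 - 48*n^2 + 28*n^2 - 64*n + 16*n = 10*l^3 - 46*l^2 + 24*l + 12*n^3 + n^2*(50*l - 20) + n*(-48*l^2 + 102*l - 48)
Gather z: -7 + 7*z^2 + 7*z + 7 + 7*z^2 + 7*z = 14*z^2 + 14*z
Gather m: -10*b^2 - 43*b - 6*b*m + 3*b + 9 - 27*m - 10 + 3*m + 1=-10*b^2 - 40*b + m*(-6*b - 24)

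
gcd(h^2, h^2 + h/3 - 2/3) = 1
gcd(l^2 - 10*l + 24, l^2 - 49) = 1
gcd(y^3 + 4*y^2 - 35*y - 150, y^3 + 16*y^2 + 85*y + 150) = y^2 + 10*y + 25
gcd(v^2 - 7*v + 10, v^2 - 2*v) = v - 2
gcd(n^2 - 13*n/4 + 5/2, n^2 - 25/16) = n - 5/4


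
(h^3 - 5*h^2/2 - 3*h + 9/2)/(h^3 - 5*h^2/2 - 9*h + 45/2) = (2*h^2 + h - 3)/(2*h^2 + h - 15)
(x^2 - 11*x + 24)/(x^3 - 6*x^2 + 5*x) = (x^2 - 11*x + 24)/(x*(x^2 - 6*x + 5))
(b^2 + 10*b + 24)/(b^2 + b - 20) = (b^2 + 10*b + 24)/(b^2 + b - 20)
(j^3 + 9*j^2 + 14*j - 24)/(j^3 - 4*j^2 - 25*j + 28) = (j + 6)/(j - 7)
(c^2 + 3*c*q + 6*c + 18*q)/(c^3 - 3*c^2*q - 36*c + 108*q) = (-c - 3*q)/(-c^2 + 3*c*q + 6*c - 18*q)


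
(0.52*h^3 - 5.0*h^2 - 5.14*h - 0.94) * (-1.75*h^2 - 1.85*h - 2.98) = -0.91*h^5 + 7.788*h^4 + 16.6954*h^3 + 26.054*h^2 + 17.0562*h + 2.8012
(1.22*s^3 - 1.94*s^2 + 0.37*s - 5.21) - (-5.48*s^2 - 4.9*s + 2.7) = 1.22*s^3 + 3.54*s^2 + 5.27*s - 7.91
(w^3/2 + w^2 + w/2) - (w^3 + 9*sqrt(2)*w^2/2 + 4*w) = -w^3/2 - 9*sqrt(2)*w^2/2 + w^2 - 7*w/2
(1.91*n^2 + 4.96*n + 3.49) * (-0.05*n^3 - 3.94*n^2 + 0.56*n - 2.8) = -0.0955*n^5 - 7.7734*n^4 - 18.6473*n^3 - 16.321*n^2 - 11.9336*n - 9.772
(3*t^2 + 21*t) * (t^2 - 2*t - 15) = 3*t^4 + 15*t^3 - 87*t^2 - 315*t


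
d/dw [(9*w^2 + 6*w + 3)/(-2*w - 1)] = 18*w*(-w - 1)/(4*w^2 + 4*w + 1)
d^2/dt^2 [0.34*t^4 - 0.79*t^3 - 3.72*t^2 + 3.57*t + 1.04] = 4.08*t^2 - 4.74*t - 7.44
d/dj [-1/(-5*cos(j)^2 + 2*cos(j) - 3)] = 2*(5*cos(j) - 1)*sin(j)/(5*cos(j)^2 - 2*cos(j) + 3)^2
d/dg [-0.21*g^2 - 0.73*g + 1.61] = -0.42*g - 0.73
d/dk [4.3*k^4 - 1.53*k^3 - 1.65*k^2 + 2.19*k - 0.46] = 17.2*k^3 - 4.59*k^2 - 3.3*k + 2.19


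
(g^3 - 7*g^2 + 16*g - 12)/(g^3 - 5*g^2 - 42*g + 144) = (g^2 - 4*g + 4)/(g^2 - 2*g - 48)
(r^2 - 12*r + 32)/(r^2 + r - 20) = (r - 8)/(r + 5)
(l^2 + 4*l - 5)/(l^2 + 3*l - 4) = (l + 5)/(l + 4)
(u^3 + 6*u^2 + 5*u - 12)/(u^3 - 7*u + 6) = (u + 4)/(u - 2)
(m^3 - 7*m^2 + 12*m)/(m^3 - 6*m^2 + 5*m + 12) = m/(m + 1)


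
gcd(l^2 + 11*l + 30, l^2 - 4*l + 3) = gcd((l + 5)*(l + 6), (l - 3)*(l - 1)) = 1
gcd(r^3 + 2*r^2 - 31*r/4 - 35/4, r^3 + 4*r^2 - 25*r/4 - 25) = r - 5/2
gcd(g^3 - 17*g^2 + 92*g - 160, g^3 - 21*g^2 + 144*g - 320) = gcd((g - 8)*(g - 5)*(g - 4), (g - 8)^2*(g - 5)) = g^2 - 13*g + 40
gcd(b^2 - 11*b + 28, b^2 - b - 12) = b - 4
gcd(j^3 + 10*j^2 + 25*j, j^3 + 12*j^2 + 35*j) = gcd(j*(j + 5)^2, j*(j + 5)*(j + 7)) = j^2 + 5*j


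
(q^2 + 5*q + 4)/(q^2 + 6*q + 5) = (q + 4)/(q + 5)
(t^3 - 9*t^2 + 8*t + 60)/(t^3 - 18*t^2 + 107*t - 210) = (t + 2)/(t - 7)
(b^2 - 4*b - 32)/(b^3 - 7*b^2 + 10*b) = (b^2 - 4*b - 32)/(b*(b^2 - 7*b + 10))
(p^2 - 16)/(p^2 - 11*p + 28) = (p + 4)/(p - 7)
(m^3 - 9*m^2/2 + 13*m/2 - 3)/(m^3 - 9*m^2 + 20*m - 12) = (m - 3/2)/(m - 6)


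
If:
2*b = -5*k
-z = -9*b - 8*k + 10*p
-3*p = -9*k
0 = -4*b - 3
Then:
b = -3/4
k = 3/10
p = 9/10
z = -267/20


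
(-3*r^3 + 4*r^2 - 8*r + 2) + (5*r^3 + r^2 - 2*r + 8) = 2*r^3 + 5*r^2 - 10*r + 10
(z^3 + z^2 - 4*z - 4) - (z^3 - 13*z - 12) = z^2 + 9*z + 8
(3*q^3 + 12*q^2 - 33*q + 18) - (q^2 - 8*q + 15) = 3*q^3 + 11*q^2 - 25*q + 3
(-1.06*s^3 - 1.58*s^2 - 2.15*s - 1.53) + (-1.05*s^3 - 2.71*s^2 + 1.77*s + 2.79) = -2.11*s^3 - 4.29*s^2 - 0.38*s + 1.26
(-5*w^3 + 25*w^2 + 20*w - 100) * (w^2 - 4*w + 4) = -5*w^5 + 45*w^4 - 100*w^3 - 80*w^2 + 480*w - 400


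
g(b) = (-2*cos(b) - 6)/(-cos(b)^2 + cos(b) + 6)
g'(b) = (-2*sin(b)*cos(b) + sin(b))*(-2*cos(b) - 6)/(-cos(b)^2 + cos(b) + 6)^2 + 2*sin(b)/(-cos(b)^2 + cos(b) + 6)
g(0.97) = -1.14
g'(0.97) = 0.28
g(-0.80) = -1.19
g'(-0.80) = -0.29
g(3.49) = -0.99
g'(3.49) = 0.07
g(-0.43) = -1.29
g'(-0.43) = -0.21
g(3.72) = -0.97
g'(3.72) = 0.07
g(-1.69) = -0.98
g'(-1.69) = -0.13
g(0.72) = -1.21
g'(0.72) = 0.28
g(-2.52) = -0.97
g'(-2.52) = 0.07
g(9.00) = -0.98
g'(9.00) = -0.07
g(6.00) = -1.31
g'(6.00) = -0.15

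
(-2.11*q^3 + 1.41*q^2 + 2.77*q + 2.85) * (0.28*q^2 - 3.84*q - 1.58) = -0.5908*q^5 + 8.4972*q^4 - 1.305*q^3 - 12.0666*q^2 - 15.3206*q - 4.503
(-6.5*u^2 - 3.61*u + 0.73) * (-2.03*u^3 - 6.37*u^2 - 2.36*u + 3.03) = 13.195*u^5 + 48.7333*u^4 + 36.8538*u^3 - 15.8255*u^2 - 12.6611*u + 2.2119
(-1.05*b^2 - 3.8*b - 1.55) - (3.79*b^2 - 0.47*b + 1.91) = -4.84*b^2 - 3.33*b - 3.46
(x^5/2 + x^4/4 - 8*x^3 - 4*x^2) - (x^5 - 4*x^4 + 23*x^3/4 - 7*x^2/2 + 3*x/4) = -x^5/2 + 17*x^4/4 - 55*x^3/4 - x^2/2 - 3*x/4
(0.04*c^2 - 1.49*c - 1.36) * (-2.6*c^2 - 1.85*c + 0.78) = -0.104*c^4 + 3.8*c^3 + 6.3237*c^2 + 1.3538*c - 1.0608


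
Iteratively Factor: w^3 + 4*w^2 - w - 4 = (w + 4)*(w^2 - 1) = (w - 1)*(w + 4)*(w + 1)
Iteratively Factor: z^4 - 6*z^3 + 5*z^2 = (z)*(z^3 - 6*z^2 + 5*z) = z*(z - 5)*(z^2 - z) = z^2*(z - 5)*(z - 1)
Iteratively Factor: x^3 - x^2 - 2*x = (x)*(x^2 - x - 2) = x*(x - 2)*(x + 1)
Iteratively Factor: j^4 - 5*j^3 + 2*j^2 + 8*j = (j)*(j^3 - 5*j^2 + 2*j + 8) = j*(j - 4)*(j^2 - j - 2) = j*(j - 4)*(j - 2)*(j + 1)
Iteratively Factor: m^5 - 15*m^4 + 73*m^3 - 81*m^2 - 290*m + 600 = (m - 5)*(m^4 - 10*m^3 + 23*m^2 + 34*m - 120) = (m - 5)*(m - 4)*(m^3 - 6*m^2 - m + 30) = (m - 5)^2*(m - 4)*(m^2 - m - 6) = (m - 5)^2*(m - 4)*(m + 2)*(m - 3)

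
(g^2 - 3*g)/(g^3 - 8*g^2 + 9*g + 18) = g/(g^2 - 5*g - 6)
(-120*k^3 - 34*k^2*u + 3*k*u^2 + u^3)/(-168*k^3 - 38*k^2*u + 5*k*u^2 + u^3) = (5*k + u)/(7*k + u)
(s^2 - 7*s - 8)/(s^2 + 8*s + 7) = (s - 8)/(s + 7)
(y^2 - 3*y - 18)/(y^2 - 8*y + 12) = (y + 3)/(y - 2)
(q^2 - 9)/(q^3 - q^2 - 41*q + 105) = (q + 3)/(q^2 + 2*q - 35)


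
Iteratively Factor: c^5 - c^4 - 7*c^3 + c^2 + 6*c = (c - 1)*(c^4 - 7*c^2 - 6*c) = c*(c - 1)*(c^3 - 7*c - 6) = c*(c - 3)*(c - 1)*(c^2 + 3*c + 2) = c*(c - 3)*(c - 1)*(c + 2)*(c + 1)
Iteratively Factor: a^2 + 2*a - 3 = (a - 1)*(a + 3)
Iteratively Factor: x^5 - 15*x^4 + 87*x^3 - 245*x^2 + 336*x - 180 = (x - 5)*(x^4 - 10*x^3 + 37*x^2 - 60*x + 36) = (x - 5)*(x - 2)*(x^3 - 8*x^2 + 21*x - 18) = (x - 5)*(x - 2)^2*(x^2 - 6*x + 9) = (x - 5)*(x - 3)*(x - 2)^2*(x - 3)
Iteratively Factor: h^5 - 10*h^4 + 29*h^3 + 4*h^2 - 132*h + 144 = (h - 3)*(h^4 - 7*h^3 + 8*h^2 + 28*h - 48) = (h - 3)*(h + 2)*(h^3 - 9*h^2 + 26*h - 24) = (h - 3)*(h - 2)*(h + 2)*(h^2 - 7*h + 12) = (h - 4)*(h - 3)*(h - 2)*(h + 2)*(h - 3)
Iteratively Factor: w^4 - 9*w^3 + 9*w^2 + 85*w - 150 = (w - 2)*(w^3 - 7*w^2 - 5*w + 75) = (w - 5)*(w - 2)*(w^2 - 2*w - 15) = (w - 5)^2*(w - 2)*(w + 3)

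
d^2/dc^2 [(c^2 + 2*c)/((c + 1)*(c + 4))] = 6*(-c^3 - 4*c^2 - 8*c - 8)/(c^6 + 15*c^5 + 87*c^4 + 245*c^3 + 348*c^2 + 240*c + 64)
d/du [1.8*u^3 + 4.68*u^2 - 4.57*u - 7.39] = 5.4*u^2 + 9.36*u - 4.57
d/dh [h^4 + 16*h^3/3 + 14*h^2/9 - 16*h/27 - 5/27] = 4*h^3 + 16*h^2 + 28*h/9 - 16/27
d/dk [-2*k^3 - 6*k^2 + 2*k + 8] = -6*k^2 - 12*k + 2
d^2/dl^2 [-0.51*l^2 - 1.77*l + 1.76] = -1.02000000000000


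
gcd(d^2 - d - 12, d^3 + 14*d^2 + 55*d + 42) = 1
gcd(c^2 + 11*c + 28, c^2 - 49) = c + 7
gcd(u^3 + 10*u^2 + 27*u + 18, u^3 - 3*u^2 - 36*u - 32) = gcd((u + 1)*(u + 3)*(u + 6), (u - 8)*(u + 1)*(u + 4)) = u + 1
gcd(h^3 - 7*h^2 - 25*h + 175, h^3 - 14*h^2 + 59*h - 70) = h^2 - 12*h + 35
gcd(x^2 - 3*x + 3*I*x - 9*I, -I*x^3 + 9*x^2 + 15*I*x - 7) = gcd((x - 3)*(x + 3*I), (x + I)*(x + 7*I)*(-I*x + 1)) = 1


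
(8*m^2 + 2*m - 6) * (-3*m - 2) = -24*m^3 - 22*m^2 + 14*m + 12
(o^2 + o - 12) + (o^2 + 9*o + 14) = 2*o^2 + 10*o + 2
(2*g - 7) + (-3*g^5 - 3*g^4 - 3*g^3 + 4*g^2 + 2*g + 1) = -3*g^5 - 3*g^4 - 3*g^3 + 4*g^2 + 4*g - 6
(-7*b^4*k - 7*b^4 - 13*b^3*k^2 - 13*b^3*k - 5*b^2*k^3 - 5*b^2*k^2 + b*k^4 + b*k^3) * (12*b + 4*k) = -84*b^5*k - 84*b^5 - 184*b^4*k^2 - 184*b^4*k - 112*b^3*k^3 - 112*b^3*k^2 - 8*b^2*k^4 - 8*b^2*k^3 + 4*b*k^5 + 4*b*k^4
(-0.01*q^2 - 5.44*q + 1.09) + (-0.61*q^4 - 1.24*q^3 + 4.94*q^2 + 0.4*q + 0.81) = -0.61*q^4 - 1.24*q^3 + 4.93*q^2 - 5.04*q + 1.9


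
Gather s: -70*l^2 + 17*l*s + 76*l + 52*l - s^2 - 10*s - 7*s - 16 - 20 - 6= -70*l^2 + 128*l - s^2 + s*(17*l - 17) - 42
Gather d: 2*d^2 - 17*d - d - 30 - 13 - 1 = 2*d^2 - 18*d - 44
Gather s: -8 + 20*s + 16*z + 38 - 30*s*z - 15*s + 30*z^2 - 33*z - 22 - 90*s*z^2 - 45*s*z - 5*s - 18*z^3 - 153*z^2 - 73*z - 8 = s*(-90*z^2 - 75*z) - 18*z^3 - 123*z^2 - 90*z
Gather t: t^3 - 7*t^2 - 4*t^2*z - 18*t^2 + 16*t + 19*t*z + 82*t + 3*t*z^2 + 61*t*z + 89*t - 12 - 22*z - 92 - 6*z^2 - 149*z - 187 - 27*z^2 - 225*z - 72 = t^3 + t^2*(-4*z - 25) + t*(3*z^2 + 80*z + 187) - 33*z^2 - 396*z - 363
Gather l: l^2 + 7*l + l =l^2 + 8*l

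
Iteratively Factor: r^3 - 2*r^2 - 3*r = (r + 1)*(r^2 - 3*r) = (r - 3)*(r + 1)*(r)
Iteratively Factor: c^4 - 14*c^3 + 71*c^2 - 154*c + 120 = (c - 2)*(c^3 - 12*c^2 + 47*c - 60) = (c - 5)*(c - 2)*(c^2 - 7*c + 12) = (c - 5)*(c - 3)*(c - 2)*(c - 4)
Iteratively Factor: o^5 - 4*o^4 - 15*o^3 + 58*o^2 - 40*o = (o - 1)*(o^4 - 3*o^3 - 18*o^2 + 40*o) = (o - 2)*(o - 1)*(o^3 - o^2 - 20*o) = o*(o - 2)*(o - 1)*(o^2 - o - 20) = o*(o - 5)*(o - 2)*(o - 1)*(o + 4)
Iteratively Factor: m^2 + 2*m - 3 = (m + 3)*(m - 1)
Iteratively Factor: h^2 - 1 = (h + 1)*(h - 1)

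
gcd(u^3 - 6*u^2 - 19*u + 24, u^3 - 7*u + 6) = u^2 + 2*u - 3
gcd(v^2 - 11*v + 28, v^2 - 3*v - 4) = v - 4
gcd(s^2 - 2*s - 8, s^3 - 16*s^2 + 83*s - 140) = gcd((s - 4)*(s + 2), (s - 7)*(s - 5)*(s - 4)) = s - 4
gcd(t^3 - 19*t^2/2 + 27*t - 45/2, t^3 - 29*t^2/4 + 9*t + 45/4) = t^2 - 8*t + 15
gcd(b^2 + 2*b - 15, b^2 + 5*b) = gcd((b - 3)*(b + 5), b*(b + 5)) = b + 5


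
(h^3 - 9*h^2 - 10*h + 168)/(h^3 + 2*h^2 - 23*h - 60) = (h^2 - 13*h + 42)/(h^2 - 2*h - 15)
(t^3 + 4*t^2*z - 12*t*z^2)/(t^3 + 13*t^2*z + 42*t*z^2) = (t - 2*z)/(t + 7*z)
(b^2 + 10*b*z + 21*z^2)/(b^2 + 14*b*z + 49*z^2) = (b + 3*z)/(b + 7*z)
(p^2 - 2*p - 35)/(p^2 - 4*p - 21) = (p + 5)/(p + 3)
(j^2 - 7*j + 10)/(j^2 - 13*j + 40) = (j - 2)/(j - 8)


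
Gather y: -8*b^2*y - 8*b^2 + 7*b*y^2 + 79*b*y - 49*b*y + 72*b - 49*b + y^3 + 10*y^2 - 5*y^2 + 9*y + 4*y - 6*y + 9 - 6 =-8*b^2 + 23*b + y^3 + y^2*(7*b + 5) + y*(-8*b^2 + 30*b + 7) + 3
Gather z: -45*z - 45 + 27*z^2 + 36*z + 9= 27*z^2 - 9*z - 36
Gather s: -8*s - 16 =-8*s - 16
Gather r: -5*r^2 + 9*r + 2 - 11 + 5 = -5*r^2 + 9*r - 4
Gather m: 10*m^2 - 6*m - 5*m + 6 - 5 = 10*m^2 - 11*m + 1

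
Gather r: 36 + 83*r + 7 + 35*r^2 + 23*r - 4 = 35*r^2 + 106*r + 39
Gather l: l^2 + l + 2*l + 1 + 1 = l^2 + 3*l + 2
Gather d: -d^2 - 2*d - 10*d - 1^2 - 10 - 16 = -d^2 - 12*d - 27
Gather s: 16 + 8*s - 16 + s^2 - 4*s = s^2 + 4*s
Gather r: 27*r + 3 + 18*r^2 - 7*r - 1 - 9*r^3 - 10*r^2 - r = -9*r^3 + 8*r^2 + 19*r + 2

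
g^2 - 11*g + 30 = (g - 6)*(g - 5)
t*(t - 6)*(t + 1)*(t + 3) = t^4 - 2*t^3 - 21*t^2 - 18*t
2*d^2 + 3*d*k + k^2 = (d + k)*(2*d + k)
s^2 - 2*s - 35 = (s - 7)*(s + 5)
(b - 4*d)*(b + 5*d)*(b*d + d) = b^3*d + b^2*d^2 + b^2*d - 20*b*d^3 + b*d^2 - 20*d^3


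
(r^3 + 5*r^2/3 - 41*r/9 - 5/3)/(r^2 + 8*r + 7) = (9*r^3 + 15*r^2 - 41*r - 15)/(9*(r^2 + 8*r + 7))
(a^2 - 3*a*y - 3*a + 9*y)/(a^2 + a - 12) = (a - 3*y)/(a + 4)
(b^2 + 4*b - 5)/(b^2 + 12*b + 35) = (b - 1)/(b + 7)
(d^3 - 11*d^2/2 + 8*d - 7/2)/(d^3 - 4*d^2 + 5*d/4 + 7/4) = 2*(d - 1)/(2*d + 1)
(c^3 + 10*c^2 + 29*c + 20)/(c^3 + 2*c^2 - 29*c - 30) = (c^2 + 9*c + 20)/(c^2 + c - 30)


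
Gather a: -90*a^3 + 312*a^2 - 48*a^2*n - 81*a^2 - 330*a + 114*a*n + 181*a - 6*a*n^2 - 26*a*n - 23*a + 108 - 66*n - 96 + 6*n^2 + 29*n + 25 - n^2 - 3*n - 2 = -90*a^3 + a^2*(231 - 48*n) + a*(-6*n^2 + 88*n - 172) + 5*n^2 - 40*n + 35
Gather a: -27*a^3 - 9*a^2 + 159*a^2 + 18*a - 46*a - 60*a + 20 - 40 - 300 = -27*a^3 + 150*a^2 - 88*a - 320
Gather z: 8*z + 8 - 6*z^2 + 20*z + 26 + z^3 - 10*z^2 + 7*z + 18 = z^3 - 16*z^2 + 35*z + 52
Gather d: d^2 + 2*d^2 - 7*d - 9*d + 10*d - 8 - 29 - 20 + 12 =3*d^2 - 6*d - 45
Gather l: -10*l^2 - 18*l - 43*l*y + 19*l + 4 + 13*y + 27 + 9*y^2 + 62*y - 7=-10*l^2 + l*(1 - 43*y) + 9*y^2 + 75*y + 24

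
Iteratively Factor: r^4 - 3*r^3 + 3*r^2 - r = (r - 1)*(r^3 - 2*r^2 + r) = (r - 1)^2*(r^2 - r) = (r - 1)^3*(r)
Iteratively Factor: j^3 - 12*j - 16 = (j + 2)*(j^2 - 2*j - 8) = (j + 2)^2*(j - 4)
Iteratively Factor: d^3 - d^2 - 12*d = (d - 4)*(d^2 + 3*d) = (d - 4)*(d + 3)*(d)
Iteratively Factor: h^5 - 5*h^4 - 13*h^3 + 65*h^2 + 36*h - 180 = (h - 5)*(h^4 - 13*h^2 + 36) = (h - 5)*(h - 2)*(h^3 + 2*h^2 - 9*h - 18) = (h - 5)*(h - 2)*(h + 3)*(h^2 - h - 6) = (h - 5)*(h - 2)*(h + 2)*(h + 3)*(h - 3)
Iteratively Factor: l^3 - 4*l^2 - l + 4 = (l - 4)*(l^2 - 1) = (l - 4)*(l - 1)*(l + 1)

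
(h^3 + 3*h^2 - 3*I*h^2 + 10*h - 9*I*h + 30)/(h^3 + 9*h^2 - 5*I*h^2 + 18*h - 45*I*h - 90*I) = (h + 2*I)/(h + 6)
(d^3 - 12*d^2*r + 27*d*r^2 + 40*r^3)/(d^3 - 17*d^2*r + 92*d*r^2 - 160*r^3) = (-d - r)/(-d + 4*r)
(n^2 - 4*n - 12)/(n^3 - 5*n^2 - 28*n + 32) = (n^2 - 4*n - 12)/(n^3 - 5*n^2 - 28*n + 32)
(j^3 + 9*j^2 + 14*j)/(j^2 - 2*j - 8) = j*(j + 7)/(j - 4)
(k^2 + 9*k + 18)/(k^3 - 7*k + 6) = (k + 6)/(k^2 - 3*k + 2)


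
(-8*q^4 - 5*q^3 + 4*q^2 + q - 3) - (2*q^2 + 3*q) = -8*q^4 - 5*q^3 + 2*q^2 - 2*q - 3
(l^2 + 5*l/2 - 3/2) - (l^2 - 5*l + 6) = 15*l/2 - 15/2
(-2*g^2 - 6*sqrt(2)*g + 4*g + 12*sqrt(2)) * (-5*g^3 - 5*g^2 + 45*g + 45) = 10*g^5 - 10*g^4 + 30*sqrt(2)*g^4 - 110*g^3 - 30*sqrt(2)*g^3 - 330*sqrt(2)*g^2 + 90*g^2 + 180*g + 270*sqrt(2)*g + 540*sqrt(2)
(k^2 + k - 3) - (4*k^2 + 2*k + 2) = -3*k^2 - k - 5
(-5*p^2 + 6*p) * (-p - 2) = 5*p^3 + 4*p^2 - 12*p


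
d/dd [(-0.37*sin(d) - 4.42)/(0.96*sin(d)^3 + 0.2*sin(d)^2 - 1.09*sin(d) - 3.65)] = (0.7104*sin(d)^3 + 12.8036*sin(d)^2 + 1.768*sin(d) - 3.4673)*cos(d)/(0.9216*sin(d)^6 + 0.384*sin(d)^5 - 2.0528*sin(d)^4 - 7.444*sin(d)^3 - 0.2719*sin(d)^2 + 7.957*sin(d) + 13.3225)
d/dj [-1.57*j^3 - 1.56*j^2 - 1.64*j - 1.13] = -4.71*j^2 - 3.12*j - 1.64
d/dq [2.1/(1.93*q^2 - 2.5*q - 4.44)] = (5.25 - 8.106*q)/(-1.93*q^2 + 2.5*q + 4.44)^2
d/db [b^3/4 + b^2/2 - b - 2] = 3*b^2/4 + b - 1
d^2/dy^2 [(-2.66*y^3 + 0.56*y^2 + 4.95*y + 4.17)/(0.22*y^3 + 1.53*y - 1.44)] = (4.44089209850063e-16*y^7 + 0.054208*y^6 + 6.809616*y^5 - 8.821296*y^4 - 13.302216*y^3 + 62.402724*y^2 - 25.16832*y + 43.657218)/(0.010648*y^9 + 0.222156*y^7 - 0.209088*y^6 + 1.544994*y^5 - 2.908224*y^4 + 4.950153*y^3 - 10.112688*y^2 + 9.517824*y - 2.985984)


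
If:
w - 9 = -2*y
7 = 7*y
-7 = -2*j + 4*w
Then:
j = 35/2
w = 7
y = 1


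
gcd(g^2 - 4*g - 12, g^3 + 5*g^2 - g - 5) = 1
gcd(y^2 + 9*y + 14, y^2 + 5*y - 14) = y + 7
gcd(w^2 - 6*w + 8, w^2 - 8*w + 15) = 1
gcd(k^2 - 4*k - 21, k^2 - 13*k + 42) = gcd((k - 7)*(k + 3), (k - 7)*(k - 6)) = k - 7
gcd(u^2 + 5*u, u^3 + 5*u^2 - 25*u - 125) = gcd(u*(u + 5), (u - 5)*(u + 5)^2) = u + 5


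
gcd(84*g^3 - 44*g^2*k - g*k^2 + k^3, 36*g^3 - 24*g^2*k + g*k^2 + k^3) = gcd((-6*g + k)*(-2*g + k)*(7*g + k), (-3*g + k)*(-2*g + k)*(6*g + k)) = 2*g - k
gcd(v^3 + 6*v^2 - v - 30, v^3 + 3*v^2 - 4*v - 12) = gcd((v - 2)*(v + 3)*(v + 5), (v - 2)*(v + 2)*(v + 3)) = v^2 + v - 6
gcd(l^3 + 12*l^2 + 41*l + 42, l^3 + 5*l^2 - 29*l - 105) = l^2 + 10*l + 21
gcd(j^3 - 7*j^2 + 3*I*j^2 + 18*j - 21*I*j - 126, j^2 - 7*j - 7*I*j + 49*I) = j - 7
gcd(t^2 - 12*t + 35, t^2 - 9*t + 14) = t - 7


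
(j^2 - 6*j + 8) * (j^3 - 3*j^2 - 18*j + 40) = j^5 - 9*j^4 + 8*j^3 + 124*j^2 - 384*j + 320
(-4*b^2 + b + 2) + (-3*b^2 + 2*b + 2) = -7*b^2 + 3*b + 4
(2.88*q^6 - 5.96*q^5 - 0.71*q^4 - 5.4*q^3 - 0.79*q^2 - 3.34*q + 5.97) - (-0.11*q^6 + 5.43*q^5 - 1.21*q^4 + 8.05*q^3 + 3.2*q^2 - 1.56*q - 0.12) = 2.99*q^6 - 11.39*q^5 + 0.5*q^4 - 13.45*q^3 - 3.99*q^2 - 1.78*q + 6.09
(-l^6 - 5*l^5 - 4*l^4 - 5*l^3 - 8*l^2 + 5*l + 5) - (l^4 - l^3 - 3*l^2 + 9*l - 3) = -l^6 - 5*l^5 - 5*l^4 - 4*l^3 - 5*l^2 - 4*l + 8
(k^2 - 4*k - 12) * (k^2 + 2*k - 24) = k^4 - 2*k^3 - 44*k^2 + 72*k + 288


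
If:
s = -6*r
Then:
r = -s/6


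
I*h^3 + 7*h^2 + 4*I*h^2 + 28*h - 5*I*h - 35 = (h + 5)*(h - 7*I)*(I*h - I)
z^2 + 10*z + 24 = (z + 4)*(z + 6)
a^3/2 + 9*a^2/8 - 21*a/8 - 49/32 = (a/2 + 1/4)*(a - 7/4)*(a + 7/2)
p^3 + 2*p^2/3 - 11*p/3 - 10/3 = (p - 2)*(p + 1)*(p + 5/3)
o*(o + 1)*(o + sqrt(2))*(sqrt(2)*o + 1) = sqrt(2)*o^4 + sqrt(2)*o^3 + 3*o^3 + sqrt(2)*o^2 + 3*o^2 + sqrt(2)*o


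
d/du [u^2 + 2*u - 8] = 2*u + 2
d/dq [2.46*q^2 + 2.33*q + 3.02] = 4.92*q + 2.33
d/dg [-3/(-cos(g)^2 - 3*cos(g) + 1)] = 3*(2*cos(g) + 3)*sin(g)/(-sin(g)^2 + 3*cos(g))^2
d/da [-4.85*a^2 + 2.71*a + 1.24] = 2.71 - 9.7*a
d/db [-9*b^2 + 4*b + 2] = 4 - 18*b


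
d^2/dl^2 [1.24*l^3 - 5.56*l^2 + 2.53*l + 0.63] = 7.44*l - 11.12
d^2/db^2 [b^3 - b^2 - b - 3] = 6*b - 2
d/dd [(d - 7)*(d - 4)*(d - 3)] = 3*d^2 - 28*d + 61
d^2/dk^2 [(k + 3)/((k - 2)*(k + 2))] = 2*(k^3 + 9*k^2 + 12*k + 12)/(k^6 - 12*k^4 + 48*k^2 - 64)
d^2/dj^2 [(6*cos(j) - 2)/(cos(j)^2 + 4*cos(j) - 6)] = 4*(-27*(1 - cos(2*j))^2*cos(j) + 16*(1 - cos(2*j))^2 - 264*cos(j) - 12*cos(2*j) - 114*cos(3*j) + 6*cos(5*j) + 324)/(8*cos(j) + cos(2*j) - 11)^3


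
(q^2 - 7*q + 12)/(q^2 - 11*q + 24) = (q - 4)/(q - 8)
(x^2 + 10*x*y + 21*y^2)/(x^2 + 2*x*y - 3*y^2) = (x + 7*y)/(x - y)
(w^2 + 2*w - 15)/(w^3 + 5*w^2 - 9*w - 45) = 1/(w + 3)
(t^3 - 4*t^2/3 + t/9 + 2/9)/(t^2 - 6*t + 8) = (9*t^3 - 12*t^2 + t + 2)/(9*(t^2 - 6*t + 8))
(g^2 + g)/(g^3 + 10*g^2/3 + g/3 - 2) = 3*g/(3*g^2 + 7*g - 6)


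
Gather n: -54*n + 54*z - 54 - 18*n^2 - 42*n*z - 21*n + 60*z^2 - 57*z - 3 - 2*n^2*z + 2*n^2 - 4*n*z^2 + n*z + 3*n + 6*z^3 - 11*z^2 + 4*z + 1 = n^2*(-2*z - 16) + n*(-4*z^2 - 41*z - 72) + 6*z^3 + 49*z^2 + z - 56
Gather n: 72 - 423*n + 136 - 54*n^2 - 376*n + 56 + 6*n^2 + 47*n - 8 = -48*n^2 - 752*n + 256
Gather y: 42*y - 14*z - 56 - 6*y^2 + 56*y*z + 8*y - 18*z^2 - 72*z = -6*y^2 + y*(56*z + 50) - 18*z^2 - 86*z - 56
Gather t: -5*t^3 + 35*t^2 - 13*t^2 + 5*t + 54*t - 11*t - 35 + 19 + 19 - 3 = -5*t^3 + 22*t^2 + 48*t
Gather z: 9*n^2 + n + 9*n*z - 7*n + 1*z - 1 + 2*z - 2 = 9*n^2 - 6*n + z*(9*n + 3) - 3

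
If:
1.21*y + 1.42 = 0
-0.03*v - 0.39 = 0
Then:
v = -13.00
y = -1.17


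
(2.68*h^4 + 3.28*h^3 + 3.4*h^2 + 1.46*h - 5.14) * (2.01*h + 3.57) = 5.3868*h^5 + 16.1604*h^4 + 18.5436*h^3 + 15.0726*h^2 - 5.1192*h - 18.3498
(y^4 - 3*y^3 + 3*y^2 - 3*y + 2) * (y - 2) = y^5 - 5*y^4 + 9*y^3 - 9*y^2 + 8*y - 4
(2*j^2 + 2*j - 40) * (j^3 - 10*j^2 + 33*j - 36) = 2*j^5 - 18*j^4 + 6*j^3 + 394*j^2 - 1392*j + 1440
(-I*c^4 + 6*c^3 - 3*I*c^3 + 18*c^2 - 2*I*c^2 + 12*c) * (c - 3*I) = -I*c^5 + 3*c^4 - 3*I*c^4 + 9*c^3 - 20*I*c^3 + 6*c^2 - 54*I*c^2 - 36*I*c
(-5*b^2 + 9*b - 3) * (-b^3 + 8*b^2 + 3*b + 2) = 5*b^5 - 49*b^4 + 60*b^3 - 7*b^2 + 9*b - 6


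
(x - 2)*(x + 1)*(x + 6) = x^3 + 5*x^2 - 8*x - 12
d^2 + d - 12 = (d - 3)*(d + 4)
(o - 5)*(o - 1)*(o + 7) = o^3 + o^2 - 37*o + 35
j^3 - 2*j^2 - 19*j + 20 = (j - 5)*(j - 1)*(j + 4)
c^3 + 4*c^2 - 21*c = c*(c - 3)*(c + 7)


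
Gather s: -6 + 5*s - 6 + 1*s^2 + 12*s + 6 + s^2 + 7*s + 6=2*s^2 + 24*s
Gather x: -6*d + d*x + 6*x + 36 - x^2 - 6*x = d*x - 6*d - x^2 + 36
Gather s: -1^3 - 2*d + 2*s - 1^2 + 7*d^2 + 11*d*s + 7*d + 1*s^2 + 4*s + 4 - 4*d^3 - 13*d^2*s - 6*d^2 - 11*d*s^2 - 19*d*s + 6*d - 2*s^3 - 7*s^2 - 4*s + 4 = -4*d^3 + d^2 + 11*d - 2*s^3 + s^2*(-11*d - 6) + s*(-13*d^2 - 8*d + 2) + 6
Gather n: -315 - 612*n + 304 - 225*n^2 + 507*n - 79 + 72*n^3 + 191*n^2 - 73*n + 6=72*n^3 - 34*n^2 - 178*n - 84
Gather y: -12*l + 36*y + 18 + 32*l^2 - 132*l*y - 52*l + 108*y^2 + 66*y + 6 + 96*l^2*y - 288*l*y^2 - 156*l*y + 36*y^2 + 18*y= 32*l^2 - 64*l + y^2*(144 - 288*l) + y*(96*l^2 - 288*l + 120) + 24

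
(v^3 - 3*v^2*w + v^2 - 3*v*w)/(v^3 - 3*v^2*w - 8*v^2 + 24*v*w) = (v + 1)/(v - 8)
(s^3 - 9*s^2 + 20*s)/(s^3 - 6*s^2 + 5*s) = (s - 4)/(s - 1)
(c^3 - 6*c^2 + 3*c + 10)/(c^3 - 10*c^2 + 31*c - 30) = (c + 1)/(c - 3)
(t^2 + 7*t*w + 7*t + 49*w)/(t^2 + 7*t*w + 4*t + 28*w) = (t + 7)/(t + 4)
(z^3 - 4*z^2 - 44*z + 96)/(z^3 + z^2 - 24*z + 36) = (z - 8)/(z - 3)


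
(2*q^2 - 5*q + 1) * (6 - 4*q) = -8*q^3 + 32*q^2 - 34*q + 6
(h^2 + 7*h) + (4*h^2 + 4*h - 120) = 5*h^2 + 11*h - 120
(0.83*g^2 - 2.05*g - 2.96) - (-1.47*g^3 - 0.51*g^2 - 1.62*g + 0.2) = 1.47*g^3 + 1.34*g^2 - 0.43*g - 3.16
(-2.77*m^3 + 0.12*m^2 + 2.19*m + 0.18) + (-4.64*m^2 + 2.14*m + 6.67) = -2.77*m^3 - 4.52*m^2 + 4.33*m + 6.85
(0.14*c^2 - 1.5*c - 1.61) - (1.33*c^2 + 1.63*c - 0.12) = -1.19*c^2 - 3.13*c - 1.49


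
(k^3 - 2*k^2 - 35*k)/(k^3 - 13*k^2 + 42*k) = (k + 5)/(k - 6)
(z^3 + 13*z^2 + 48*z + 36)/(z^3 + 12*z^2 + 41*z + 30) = (z + 6)/(z + 5)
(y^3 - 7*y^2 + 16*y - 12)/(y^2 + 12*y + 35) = (y^3 - 7*y^2 + 16*y - 12)/(y^2 + 12*y + 35)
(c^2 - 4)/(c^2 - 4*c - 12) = (c - 2)/(c - 6)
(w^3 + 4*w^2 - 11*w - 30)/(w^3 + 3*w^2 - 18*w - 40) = (w - 3)/(w - 4)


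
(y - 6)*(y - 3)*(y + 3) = y^3 - 6*y^2 - 9*y + 54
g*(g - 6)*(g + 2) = g^3 - 4*g^2 - 12*g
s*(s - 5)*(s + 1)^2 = s^4 - 3*s^3 - 9*s^2 - 5*s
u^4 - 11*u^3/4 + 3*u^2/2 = u^2*(u - 2)*(u - 3/4)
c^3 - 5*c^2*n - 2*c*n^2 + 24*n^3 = (c - 4*n)*(c - 3*n)*(c + 2*n)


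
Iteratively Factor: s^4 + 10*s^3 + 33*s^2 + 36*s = (s)*(s^3 + 10*s^2 + 33*s + 36) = s*(s + 4)*(s^2 + 6*s + 9) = s*(s + 3)*(s + 4)*(s + 3)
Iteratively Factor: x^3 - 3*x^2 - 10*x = (x - 5)*(x^2 + 2*x) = x*(x - 5)*(x + 2)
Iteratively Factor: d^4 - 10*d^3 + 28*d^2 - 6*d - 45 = (d - 3)*(d^3 - 7*d^2 + 7*d + 15) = (d - 3)^2*(d^2 - 4*d - 5) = (d - 3)^2*(d + 1)*(d - 5)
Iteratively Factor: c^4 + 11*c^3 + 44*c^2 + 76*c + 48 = (c + 3)*(c^3 + 8*c^2 + 20*c + 16) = (c + 2)*(c + 3)*(c^2 + 6*c + 8) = (c + 2)^2*(c + 3)*(c + 4)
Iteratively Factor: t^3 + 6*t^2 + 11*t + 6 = (t + 2)*(t^2 + 4*t + 3) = (t + 2)*(t + 3)*(t + 1)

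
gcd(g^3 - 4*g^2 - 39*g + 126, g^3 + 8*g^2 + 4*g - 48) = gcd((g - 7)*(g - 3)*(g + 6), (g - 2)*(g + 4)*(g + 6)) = g + 6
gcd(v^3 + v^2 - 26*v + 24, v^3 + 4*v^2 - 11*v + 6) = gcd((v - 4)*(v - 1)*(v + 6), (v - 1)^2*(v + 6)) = v^2 + 5*v - 6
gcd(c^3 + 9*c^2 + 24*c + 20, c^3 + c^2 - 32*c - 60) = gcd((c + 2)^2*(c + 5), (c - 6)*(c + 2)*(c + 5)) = c^2 + 7*c + 10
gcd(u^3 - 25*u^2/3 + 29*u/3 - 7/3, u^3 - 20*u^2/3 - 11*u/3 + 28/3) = u^2 - 8*u + 7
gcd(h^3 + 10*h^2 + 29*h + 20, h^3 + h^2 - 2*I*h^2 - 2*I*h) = h + 1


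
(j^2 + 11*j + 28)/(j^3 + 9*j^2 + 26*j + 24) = (j + 7)/(j^2 + 5*j + 6)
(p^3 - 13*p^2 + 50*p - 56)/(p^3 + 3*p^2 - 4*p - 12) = (p^2 - 11*p + 28)/(p^2 + 5*p + 6)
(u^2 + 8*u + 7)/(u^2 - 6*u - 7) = (u + 7)/(u - 7)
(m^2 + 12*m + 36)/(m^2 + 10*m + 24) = (m + 6)/(m + 4)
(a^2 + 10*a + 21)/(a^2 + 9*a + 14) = (a + 3)/(a + 2)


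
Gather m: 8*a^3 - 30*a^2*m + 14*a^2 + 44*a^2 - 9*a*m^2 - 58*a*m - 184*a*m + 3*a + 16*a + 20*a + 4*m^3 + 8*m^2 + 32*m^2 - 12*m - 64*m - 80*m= 8*a^3 + 58*a^2 + 39*a + 4*m^3 + m^2*(40 - 9*a) + m*(-30*a^2 - 242*a - 156)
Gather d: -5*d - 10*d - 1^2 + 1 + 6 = 6 - 15*d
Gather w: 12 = 12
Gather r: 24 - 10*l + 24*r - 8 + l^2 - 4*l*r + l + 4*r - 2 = l^2 - 9*l + r*(28 - 4*l) + 14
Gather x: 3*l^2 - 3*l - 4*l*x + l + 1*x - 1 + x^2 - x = 3*l^2 - 4*l*x - 2*l + x^2 - 1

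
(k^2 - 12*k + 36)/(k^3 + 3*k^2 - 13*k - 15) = (k^2 - 12*k + 36)/(k^3 + 3*k^2 - 13*k - 15)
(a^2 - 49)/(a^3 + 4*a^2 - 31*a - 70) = (a - 7)/(a^2 - 3*a - 10)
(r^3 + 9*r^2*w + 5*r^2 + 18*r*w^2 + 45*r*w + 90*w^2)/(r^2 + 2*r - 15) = (r^2 + 9*r*w + 18*w^2)/(r - 3)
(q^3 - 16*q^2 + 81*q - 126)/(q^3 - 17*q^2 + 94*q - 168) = (q - 3)/(q - 4)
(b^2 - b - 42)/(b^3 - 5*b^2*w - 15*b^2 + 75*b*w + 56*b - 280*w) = (-b - 6)/(-b^2 + 5*b*w + 8*b - 40*w)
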